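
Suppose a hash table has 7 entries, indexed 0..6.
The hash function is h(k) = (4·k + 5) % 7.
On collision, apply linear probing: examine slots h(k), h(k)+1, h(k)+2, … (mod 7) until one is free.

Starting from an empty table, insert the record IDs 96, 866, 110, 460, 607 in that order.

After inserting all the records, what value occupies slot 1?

607

96: h=4 => slot 4
866: h=4, probe 4,5 => slot 5
110: h=4, probe 4,5,6 => slot 6
460: h=4, probe 4,5,6,0 => slot 0
607: h=4, probe 4,5,6,0,1 => slot 1
Table: [460, 607, _, _, 96, 866, 110]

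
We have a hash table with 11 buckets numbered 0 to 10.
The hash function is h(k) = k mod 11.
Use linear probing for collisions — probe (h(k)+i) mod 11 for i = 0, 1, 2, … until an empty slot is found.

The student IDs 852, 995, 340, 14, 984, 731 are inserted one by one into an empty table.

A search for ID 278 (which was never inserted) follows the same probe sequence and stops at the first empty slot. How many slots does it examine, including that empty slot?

852 hashes to 5; slot 5 is free => place at 5.
995 hashes to 5; 5 taken => place at 6.
340 hashes to 10; slot 10 is free => place at 10.
14 hashes to 3; slot 3 is free => place at 3.
984 hashes to 5; 5,6 taken => place at 7.
731 hashes to 5; 5,6,7 taken => place at 8.
Table: [—, —, —, 14, —, 852, 995, 984, 731, —, 340]
Lookup 278: h=3, probe 3,4 → slot 4 empty, not found.

2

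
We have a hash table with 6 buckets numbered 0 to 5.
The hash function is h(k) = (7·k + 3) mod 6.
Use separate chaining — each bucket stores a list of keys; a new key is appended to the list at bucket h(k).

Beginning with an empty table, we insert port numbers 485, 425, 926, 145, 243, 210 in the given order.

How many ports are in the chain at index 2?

485 -> bucket 2
425 -> bucket 2 (collision)
926 -> bucket 5
145 -> bucket 4
243 -> bucket 0
210 -> bucket 3
Final buckets:
0: 243
1: ∅
2: 485 -> 425
3: 210
4: 145
5: 926

2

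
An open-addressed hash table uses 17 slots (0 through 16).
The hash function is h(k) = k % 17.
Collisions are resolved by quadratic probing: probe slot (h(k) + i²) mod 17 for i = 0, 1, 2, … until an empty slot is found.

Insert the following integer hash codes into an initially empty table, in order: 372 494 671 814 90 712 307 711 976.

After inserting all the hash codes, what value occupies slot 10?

307

Insert 372: h=15, slot 15 empty -> index 15.
Insert 494: h=1, slot 1 empty -> index 1.
Insert 671: h=8, slot 8 empty -> index 8.
Insert 814: h=15, slot 15 occupied -> index 16.
Insert 90: h=5, slot 5 empty -> index 5.
Insert 712: h=15, slots 15,16 occupied -> index 2.
Insert 307: h=1, slots 1,2,5 occupied -> index 10.
Insert 711: h=14, slot 14 empty -> index 14.
Insert 976: h=7, slot 7 empty -> index 7.
Table: [., 494, 712, ., ., 90, ., 976, 671, ., 307, ., ., ., 711, 372, 814]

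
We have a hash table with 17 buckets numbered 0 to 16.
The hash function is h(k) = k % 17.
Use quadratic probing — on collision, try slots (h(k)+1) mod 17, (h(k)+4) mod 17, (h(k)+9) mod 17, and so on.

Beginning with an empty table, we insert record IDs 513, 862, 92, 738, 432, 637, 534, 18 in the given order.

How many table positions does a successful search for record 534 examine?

Insert 513: h=3, slot 3 empty → index 3.
Insert 862: h=12, slot 12 empty → index 12.
Insert 92: h=7, slot 7 empty → index 7.
Insert 738: h=7, slot 7 occupied → index 8.
Insert 432: h=7, slots 7,8 occupied → index 11.
Insert 637: h=8, slot 8 occupied → index 9.
Insert 534: h=7, slots 7,8,11 occupied → index 16.
Insert 18: h=1, slot 1 empty → index 1.
Table: [—, 18, —, 513, —, —, —, 92, 738, 637, —, 432, 862, —, —, —, 534]
Lookup 534: h=7, probe 7,8,11,16 → found at 16.

4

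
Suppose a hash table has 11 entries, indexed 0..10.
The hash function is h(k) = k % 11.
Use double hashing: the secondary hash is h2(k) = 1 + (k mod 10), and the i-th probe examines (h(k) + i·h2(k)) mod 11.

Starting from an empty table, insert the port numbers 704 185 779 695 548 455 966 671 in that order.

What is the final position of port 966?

5

704 hashes to 0; slot 0 is free → place at 0.
185 hashes to 9; slot 9 is free → place at 9.
779 hashes to 9, h2=10; 9 taken → place at 8.
695 hashes to 2; slot 2 is free → place at 2.
548 hashes to 9, h2=9; 9 taken → place at 7.
455 hashes to 4; slot 4 is free → place at 4.
966 hashes to 9, h2=7; 9 taken → place at 5.
671 hashes to 0, h2=2; 0,2,4 taken → place at 6.
Table: [704, ., 695, ., 455, 966, 671, 548, 779, 185, .]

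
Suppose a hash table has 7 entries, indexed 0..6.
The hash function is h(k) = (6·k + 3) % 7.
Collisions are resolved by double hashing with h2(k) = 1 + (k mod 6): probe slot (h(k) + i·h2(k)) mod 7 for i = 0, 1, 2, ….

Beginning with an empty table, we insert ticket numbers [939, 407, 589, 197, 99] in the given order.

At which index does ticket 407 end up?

1

939 hashes to 2; slot 2 is free => place at 2.
407 hashes to 2, h2=6; 2 taken => place at 1.
589 hashes to 2, h2=2; 2 taken => place at 4.
197 hashes to 2, h2=6; 2,1 taken => place at 0.
99 hashes to 2, h2=4; 2 taken => place at 6.
Table: [197, 407, 939, _, 589, _, 99]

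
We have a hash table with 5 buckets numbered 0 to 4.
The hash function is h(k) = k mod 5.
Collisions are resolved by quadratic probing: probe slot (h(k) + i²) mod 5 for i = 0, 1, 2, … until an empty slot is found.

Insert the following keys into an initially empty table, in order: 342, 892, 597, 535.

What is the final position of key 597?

Insert 342: h=2, slot 2 empty -> index 2.
Insert 892: h=2, slot 2 occupied -> index 3.
Insert 597: h=2, slots 2,3 occupied -> index 1.
Insert 535: h=0, slot 0 empty -> index 0.
Table: [535, 597, 342, 892, .]

1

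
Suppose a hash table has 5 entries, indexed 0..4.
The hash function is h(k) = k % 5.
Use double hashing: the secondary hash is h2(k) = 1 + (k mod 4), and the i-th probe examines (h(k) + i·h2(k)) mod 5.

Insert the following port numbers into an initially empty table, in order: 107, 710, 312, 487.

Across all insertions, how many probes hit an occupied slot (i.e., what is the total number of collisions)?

2

Insert 107: h=2, slot 2 empty => index 2.
Insert 710: h=0, slot 0 empty => index 0.
Insert 312: h=2, h2=1, slot 2 occupied => index 3.
Insert 487: h=2, h2=4, slot 2 occupied => index 1.
Table: [710, 487, 107, 312, -]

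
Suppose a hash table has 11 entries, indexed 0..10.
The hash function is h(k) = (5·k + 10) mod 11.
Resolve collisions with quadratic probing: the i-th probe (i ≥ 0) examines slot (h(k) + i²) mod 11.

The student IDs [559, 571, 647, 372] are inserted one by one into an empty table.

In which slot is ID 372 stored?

559 hashes to 0; slot 0 is free => place at 0.
571 hashes to 5; slot 5 is free => place at 5.
647 hashes to 0; 0 taken => place at 1.
372 hashes to 0; 0,1 taken => place at 4.
Table: [559, 647, —, —, 372, 571, —, —, —, —, —]

4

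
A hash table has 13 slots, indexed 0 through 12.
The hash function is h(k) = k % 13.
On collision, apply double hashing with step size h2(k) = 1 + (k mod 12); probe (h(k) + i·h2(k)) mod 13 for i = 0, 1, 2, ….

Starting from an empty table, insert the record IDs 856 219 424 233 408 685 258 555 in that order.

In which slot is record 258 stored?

6

856 hashes to 11; slot 11 is free -> place at 11.
219 hashes to 11, h2=4; 11 taken -> place at 2.
424 hashes to 8; slot 8 is free -> place at 8.
233 hashes to 12; slot 12 is free -> place at 12.
408 hashes to 5; slot 5 is free -> place at 5.
685 hashes to 9; slot 9 is free -> place at 9.
258 hashes to 11, h2=7; 11,5,12 taken -> place at 6.
555 hashes to 9, h2=4; 9 taken -> place at 0.
Table: [555, ., 219, ., ., 408, 258, ., 424, 685, ., 856, 233]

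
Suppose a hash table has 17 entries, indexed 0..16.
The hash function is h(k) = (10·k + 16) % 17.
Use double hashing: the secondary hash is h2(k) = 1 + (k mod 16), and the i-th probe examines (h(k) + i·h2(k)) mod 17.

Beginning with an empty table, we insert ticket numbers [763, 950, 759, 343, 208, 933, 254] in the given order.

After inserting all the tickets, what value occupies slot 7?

759

763 hashes to 13; slot 13 is free → place at 13.
950 hashes to 13, h2=7; 13 taken → place at 3.
759 hashes to 7; slot 7 is free → place at 7.
343 hashes to 12; slot 12 is free → place at 12.
208 hashes to 5; slot 5 is free → place at 5.
933 hashes to 13, h2=6; 13 taken → place at 2.
254 hashes to 6; slot 6 is free → place at 6.
Table: [∅, ∅, 933, 950, ∅, 208, 254, 759, ∅, ∅, ∅, ∅, 343, 763, ∅, ∅, ∅]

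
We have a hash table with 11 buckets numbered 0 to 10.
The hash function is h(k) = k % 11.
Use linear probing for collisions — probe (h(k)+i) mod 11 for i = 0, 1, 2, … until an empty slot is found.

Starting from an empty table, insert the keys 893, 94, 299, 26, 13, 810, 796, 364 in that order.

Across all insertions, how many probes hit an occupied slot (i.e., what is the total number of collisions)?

8

Insert 893: h=2, slot 2 empty -> index 2.
Insert 94: h=6, slot 6 empty -> index 6.
Insert 299: h=2, slot 2 occupied -> index 3.
Insert 26: h=4, slot 4 empty -> index 4.
Insert 13: h=2, slots 2,3,4 occupied -> index 5.
Insert 810: h=7, slot 7 empty -> index 7.
Insert 796: h=4, slots 4,5,6,7 occupied -> index 8.
Insert 364: h=1, slot 1 empty -> index 1.
Table: [∅, 364, 893, 299, 26, 13, 94, 810, 796, ∅, ∅]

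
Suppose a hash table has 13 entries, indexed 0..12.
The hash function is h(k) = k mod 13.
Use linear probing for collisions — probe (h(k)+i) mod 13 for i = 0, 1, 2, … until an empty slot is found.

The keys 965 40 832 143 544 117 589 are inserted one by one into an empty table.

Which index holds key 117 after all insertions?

Insert 965: h=3, slot 3 empty -> index 3.
Insert 40: h=1, slot 1 empty -> index 1.
Insert 832: h=0, slot 0 empty -> index 0.
Insert 143: h=0, slots 0,1 occupied -> index 2.
Insert 544: h=11, slot 11 empty -> index 11.
Insert 117: h=0, slots 0,1,2,3 occupied -> index 4.
Insert 589: h=4, slot 4 occupied -> index 5.
Table: [832, 40, 143, 965, 117, 589, -, -, -, -, -, 544, -]

4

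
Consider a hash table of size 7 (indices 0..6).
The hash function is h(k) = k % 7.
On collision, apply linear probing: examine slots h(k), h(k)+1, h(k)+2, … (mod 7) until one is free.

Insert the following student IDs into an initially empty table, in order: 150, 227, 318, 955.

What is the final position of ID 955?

6

150 hashes to 3; slot 3 is free => place at 3.
227 hashes to 3; 3 taken => place at 4.
318 hashes to 3; 3,4 taken => place at 5.
955 hashes to 3; 3,4,5 taken => place at 6.
Table: [., ., ., 150, 227, 318, 955]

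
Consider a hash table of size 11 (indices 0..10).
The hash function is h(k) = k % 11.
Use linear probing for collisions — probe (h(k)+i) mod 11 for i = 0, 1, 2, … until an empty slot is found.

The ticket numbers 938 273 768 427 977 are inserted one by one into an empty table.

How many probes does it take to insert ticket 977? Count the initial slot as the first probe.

938: h=3 -> slot 3
273: h=9 -> slot 9
768: h=9, probe 9,10 -> slot 10
427: h=9, probe 9,10,0 -> slot 0
977: h=9, probe 9,10,0,1 -> slot 1
Table: [427, 977, -, 938, -, -, -, -, -, 273, 768]

4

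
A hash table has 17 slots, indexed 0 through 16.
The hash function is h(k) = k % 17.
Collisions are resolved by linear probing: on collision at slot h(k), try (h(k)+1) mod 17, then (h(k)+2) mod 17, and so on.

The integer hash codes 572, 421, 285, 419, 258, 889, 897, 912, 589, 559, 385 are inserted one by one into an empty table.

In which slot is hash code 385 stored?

572: h=11 -> slot 11
421: h=13 -> slot 13
285: h=13, probe 13,14 -> slot 14
419: h=11, probe 11,12 -> slot 12
258: h=3 -> slot 3
889: h=5 -> slot 5
897: h=13, probe 13,14,15 -> slot 15
912: h=11, probe 11,12,13,14,15,16 -> slot 16
589: h=11, probe 11,12,13,14,15,16,0 -> slot 0
559: h=15, probe 15,16,0,1 -> slot 1
385: h=11, probe 11,12,13,14,15,16,0,1,2 -> slot 2
Table: [589, 559, 385, 258, _, 889, _, _, _, _, _, 572, 419, 421, 285, 897, 912]

2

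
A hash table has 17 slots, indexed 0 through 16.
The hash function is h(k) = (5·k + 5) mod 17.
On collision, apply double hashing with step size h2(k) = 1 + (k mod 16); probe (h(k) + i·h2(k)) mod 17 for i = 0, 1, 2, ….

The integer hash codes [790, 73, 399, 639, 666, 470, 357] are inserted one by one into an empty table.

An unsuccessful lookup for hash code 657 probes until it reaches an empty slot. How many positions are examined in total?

4

Insert 790: h=11, slot 11 empty → index 11.
Insert 73: h=13, slot 13 empty → index 13.
Insert 399: h=11, h2=16, slot 11 occupied → index 10.
Insert 639: h=4, slot 4 empty → index 4.
Insert 666: h=3, slot 3 empty → index 3.
Insert 470: h=9, slot 9 empty → index 9.
Insert 357: h=5, slot 5 empty → index 5.
Table: [—, —, —, 666, 639, 357, —, —, —, 470, 399, 790, —, 73, —, —, —]
Lookup 657: h=9, h2=2, probe 9,11,13,15 → slot 15 empty, not found.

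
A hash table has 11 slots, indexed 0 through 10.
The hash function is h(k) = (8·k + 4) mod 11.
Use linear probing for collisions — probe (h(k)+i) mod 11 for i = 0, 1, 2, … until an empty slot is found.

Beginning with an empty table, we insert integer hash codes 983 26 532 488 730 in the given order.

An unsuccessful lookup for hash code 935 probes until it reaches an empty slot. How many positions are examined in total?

5

983 hashes to 3; slot 3 is free => place at 3.
26 hashes to 3; 3 taken => place at 4.
532 hashes to 3; 3,4 taken => place at 5.
488 hashes to 3; 3,4,5 taken => place at 6.
730 hashes to 3; 3,4,5,6 taken => place at 7.
Table: [_, _, _, 983, 26, 532, 488, 730, _, _, _]
Lookup 935: h=4, probe 4,5,6,7,8 → slot 8 empty, not found.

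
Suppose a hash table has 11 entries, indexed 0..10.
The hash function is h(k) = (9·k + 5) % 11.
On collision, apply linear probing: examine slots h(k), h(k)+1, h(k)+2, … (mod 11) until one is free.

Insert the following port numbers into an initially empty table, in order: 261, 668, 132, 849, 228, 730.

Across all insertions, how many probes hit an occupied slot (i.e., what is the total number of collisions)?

5

261: h=0 => slot 0
668: h=0, probe 0,1 => slot 1
132: h=5 => slot 5
849: h=1, probe 1,2 => slot 2
228: h=0, probe 0,1,2,3 => slot 3
730: h=8 => slot 8
Table: [261, 668, 849, 228, -, 132, -, -, 730, -, -]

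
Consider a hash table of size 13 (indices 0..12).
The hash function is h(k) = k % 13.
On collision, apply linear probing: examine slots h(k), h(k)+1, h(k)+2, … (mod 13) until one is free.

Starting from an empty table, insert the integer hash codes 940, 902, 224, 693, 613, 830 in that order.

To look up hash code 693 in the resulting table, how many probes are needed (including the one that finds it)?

3

940 hashes to 4; slot 4 is free -> place at 4.
902 hashes to 5; slot 5 is free -> place at 5.
224 hashes to 3; slot 3 is free -> place at 3.
693 hashes to 4; 4,5 taken -> place at 6.
613 hashes to 2; slot 2 is free -> place at 2.
830 hashes to 11; slot 11 is free -> place at 11.
Table: [—, —, 613, 224, 940, 902, 693, —, —, —, —, 830, —]
Lookup 693: h=4, probe 4,5,6 → found at 6.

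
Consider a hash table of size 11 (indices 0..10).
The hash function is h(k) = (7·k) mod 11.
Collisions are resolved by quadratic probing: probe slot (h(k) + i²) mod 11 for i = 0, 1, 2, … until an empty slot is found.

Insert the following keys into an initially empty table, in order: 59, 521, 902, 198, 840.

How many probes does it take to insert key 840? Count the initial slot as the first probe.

3

59 hashes to 6; slot 6 is free -> place at 6.
521 hashes to 6; 6 taken -> place at 7.
902 hashes to 0; slot 0 is free -> place at 0.
198 hashes to 0; 0 taken -> place at 1.
840 hashes to 6; 6,7 taken -> place at 10.
Table: [902, 198, ∅, ∅, ∅, ∅, 59, 521, ∅, ∅, 840]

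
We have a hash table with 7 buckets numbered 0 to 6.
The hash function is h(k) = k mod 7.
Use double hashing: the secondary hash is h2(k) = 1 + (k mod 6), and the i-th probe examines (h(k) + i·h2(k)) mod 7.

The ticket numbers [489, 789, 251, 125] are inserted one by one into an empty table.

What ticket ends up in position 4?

251

489: h=6 -> slot 6
789: h=5 -> slot 5
251: h=6, h2=6, probe 6,5,4 -> slot 4
125: h=6, h2=6, probe 6,5,4,3 -> slot 3
Table: [-, -, -, 125, 251, 789, 489]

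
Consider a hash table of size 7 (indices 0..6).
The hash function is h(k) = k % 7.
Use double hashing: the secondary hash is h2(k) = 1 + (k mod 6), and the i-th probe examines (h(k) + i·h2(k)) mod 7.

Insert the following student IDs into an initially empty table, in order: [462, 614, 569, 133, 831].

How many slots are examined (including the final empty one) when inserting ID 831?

Insert 462: h=0, slot 0 empty -> index 0.
Insert 614: h=5, slot 5 empty -> index 5.
Insert 569: h=2, slot 2 empty -> index 2.
Insert 133: h=0, h2=2, slots 0,2 occupied -> index 4.
Insert 831: h=5, h2=4, slots 5,2 occupied -> index 6.
Table: [462, _, 569, _, 133, 614, 831]

3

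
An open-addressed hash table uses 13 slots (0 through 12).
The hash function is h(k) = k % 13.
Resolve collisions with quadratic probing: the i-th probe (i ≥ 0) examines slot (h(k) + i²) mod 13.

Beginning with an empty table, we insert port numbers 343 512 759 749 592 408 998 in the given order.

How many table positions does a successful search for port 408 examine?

4

Insert 343: h=5, slot 5 empty -> index 5.
Insert 512: h=5, slot 5 occupied -> index 6.
Insert 759: h=5, slots 5,6 occupied -> index 9.
Insert 749: h=8, slot 8 empty -> index 8.
Insert 592: h=7, slot 7 empty -> index 7.
Insert 408: h=5, slots 5,6,9 occupied -> index 1.
Insert 998: h=10, slot 10 empty -> index 10.
Table: [., 408, ., ., ., 343, 512, 592, 749, 759, 998, ., .]
Lookup 408: h=5, probe 5,6,9,1 → found at 1.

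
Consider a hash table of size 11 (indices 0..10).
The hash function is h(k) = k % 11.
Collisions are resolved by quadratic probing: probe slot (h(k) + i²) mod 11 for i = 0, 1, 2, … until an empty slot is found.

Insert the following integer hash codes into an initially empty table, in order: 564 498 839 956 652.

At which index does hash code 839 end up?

564: h=3 => slot 3
498: h=3, probe 3,4 => slot 4
839: h=3, probe 3,4,7 => slot 7
956: h=10 => slot 10
652: h=3, probe 3,4,7,1 => slot 1
Table: [∅, 652, ∅, 564, 498, ∅, ∅, 839, ∅, ∅, 956]

7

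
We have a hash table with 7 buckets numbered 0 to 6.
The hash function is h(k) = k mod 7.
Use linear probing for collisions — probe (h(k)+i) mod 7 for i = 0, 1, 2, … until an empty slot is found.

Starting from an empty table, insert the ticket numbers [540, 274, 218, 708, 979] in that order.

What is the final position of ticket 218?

540 hashes to 1; slot 1 is free -> place at 1.
274 hashes to 1; 1 taken -> place at 2.
218 hashes to 1; 1,2 taken -> place at 3.
708 hashes to 1; 1,2,3 taken -> place at 4.
979 hashes to 6; slot 6 is free -> place at 6.
Table: [-, 540, 274, 218, 708, -, 979]

3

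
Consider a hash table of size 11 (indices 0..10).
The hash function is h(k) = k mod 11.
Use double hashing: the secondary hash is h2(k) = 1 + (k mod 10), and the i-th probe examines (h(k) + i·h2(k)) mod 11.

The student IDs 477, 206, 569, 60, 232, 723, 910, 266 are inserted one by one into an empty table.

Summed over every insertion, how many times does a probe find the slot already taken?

477: h=4 → slot 4
206: h=8 → slot 8
569: h=8, h2=10, probe 8,7 → slot 7
60: h=5 → slot 5
232: h=1 → slot 1
723: h=8, h2=4, probe 8,1,5,9 → slot 9
910: h=8, h2=1, probe 8,9,10 → slot 10
266: h=2 → slot 2
Table: [∅, 232, 266, ∅, 477, 60, ∅, 569, 206, 723, 910]

6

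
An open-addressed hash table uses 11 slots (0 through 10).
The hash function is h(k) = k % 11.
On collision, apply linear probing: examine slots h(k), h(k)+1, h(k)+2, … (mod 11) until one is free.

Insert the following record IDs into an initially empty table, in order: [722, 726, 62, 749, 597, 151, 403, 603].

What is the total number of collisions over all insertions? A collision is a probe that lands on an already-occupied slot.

9

722: h=7 => slot 7
726: h=0 => slot 0
62: h=7, probe 7,8 => slot 8
749: h=1 => slot 1
597: h=3 => slot 3
151: h=8, probe 8,9 => slot 9
403: h=7, probe 7,8,9,10 => slot 10
603: h=9, probe 9,10,0,1,2 => slot 2
Table: [726, 749, 603, 597, —, —, —, 722, 62, 151, 403]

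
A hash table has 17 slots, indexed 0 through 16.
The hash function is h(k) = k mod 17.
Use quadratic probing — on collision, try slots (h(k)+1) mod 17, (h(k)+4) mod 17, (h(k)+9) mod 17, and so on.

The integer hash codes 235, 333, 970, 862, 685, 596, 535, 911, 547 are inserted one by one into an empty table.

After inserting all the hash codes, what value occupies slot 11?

911

235 hashes to 14; slot 14 is free → place at 14.
333 hashes to 10; slot 10 is free → place at 10.
970 hashes to 1; slot 1 is free → place at 1.
862 hashes to 12; slot 12 is free → place at 12.
685 hashes to 5; slot 5 is free → place at 5.
596 hashes to 1; 1 taken → place at 2.
535 hashes to 8; slot 8 is free → place at 8.
911 hashes to 10; 10 taken → place at 11.
547 hashes to 3; slot 3 is free → place at 3.
Table: [., 970, 596, 547, ., 685, ., ., 535, ., 333, 911, 862, ., 235, ., .]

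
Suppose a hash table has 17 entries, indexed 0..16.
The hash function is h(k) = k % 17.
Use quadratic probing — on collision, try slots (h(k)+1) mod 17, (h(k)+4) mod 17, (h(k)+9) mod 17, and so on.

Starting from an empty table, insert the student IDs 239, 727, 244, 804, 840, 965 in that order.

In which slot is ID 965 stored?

14

239: h=1 → slot 1
727: h=13 → slot 13
244: h=6 → slot 6
804: h=5 → slot 5
840: h=7 → slot 7
965: h=13, probe 13,14 → slot 14
Table: [_, 239, _, _, _, 804, 244, 840, _, _, _, _, _, 727, 965, _, _]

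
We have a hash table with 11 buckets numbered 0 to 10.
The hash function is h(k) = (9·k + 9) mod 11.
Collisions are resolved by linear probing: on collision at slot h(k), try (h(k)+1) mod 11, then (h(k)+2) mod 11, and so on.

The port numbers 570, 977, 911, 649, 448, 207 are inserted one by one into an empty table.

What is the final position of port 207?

6

Insert 570: h=2, slot 2 empty → index 2.
Insert 977: h=2, slot 2 occupied → index 3.
Insert 911: h=2, slots 2,3 occupied → index 4.
Insert 649: h=9, slot 9 empty → index 9.
Insert 448: h=4, slot 4 occupied → index 5.
Insert 207: h=2, slots 2,3,4,5 occupied → index 6.
Table: [—, —, 570, 977, 911, 448, 207, —, —, 649, —]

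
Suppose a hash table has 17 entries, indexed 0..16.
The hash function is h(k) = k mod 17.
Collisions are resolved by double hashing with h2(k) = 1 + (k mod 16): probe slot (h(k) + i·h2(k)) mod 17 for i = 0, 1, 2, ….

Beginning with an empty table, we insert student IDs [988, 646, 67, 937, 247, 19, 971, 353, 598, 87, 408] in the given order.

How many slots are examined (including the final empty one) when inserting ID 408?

3

Insert 988: h=2, slot 2 empty -> index 2.
Insert 646: h=0, slot 0 empty -> index 0.
Insert 67: h=16, slot 16 empty -> index 16.
Insert 937: h=2, h2=10, slot 2 occupied -> index 12.
Insert 247: h=9, slot 9 empty -> index 9.
Insert 19: h=2, h2=4, slot 2 occupied -> index 6.
Insert 971: h=2, h2=12, slot 2 occupied -> index 14.
Insert 353: h=13, slot 13 empty -> index 13.
Insert 598: h=3, slot 3 empty -> index 3.
Insert 87: h=2, h2=8, slot 2 occupied -> index 10.
Insert 408: h=0, h2=9, slots 0,9 occupied -> index 1.
Table: [646, 408, 988, 598, ., ., 19, ., ., 247, 87, ., 937, 353, 971, ., 67]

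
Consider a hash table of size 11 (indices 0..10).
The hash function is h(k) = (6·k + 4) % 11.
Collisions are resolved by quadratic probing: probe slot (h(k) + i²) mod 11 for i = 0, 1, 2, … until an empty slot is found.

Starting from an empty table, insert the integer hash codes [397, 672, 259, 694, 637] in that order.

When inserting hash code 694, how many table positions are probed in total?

397: h=10 -> slot 10
672: h=10, probe 10,0 -> slot 0
259: h=7 -> slot 7
694: h=10, probe 10,0,3 -> slot 3
637: h=9 -> slot 9
Table: [672, _, _, 694, _, _, _, 259, _, 637, 397]

3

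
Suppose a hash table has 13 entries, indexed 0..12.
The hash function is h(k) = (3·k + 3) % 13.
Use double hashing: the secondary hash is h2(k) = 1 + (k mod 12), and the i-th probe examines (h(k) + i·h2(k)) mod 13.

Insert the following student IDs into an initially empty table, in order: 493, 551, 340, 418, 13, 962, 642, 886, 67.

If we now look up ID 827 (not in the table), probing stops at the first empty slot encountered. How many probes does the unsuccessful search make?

Insert 493: h=0, slot 0 empty → index 0.
Insert 551: h=5, slot 5 empty → index 5.
Insert 340: h=9, slot 9 empty → index 9.
Insert 418: h=9, h2=11, slot 9 occupied → index 7.
Insert 13: h=3, slot 3 empty → index 3.
Insert 962: h=3, h2=3, slot 3 occupied → index 6.
Insert 642: h=5, h2=7, slot 5 occupied → index 12.
Insert 886: h=9, h2=11, slots 9,7,5,3 occupied → index 1.
Insert 67: h=9, h2=8, slot 9 occupied → index 4.
Table: [493, 886, ., 13, 67, 551, 962, 418, ., 340, ., ., 642]
Lookup 827: h=1, h2=12, probe 1,0,12,11 → slot 11 empty, not found.

4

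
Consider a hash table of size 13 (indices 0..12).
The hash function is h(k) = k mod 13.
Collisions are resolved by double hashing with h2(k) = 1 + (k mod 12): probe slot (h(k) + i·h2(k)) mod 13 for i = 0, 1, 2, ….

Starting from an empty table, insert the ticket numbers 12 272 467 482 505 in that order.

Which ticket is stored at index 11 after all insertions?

467

12: h=12 -> slot 12
272: h=12, h2=9, probe 12,8 -> slot 8
467: h=12, h2=12, probe 12,11 -> slot 11
482: h=1 -> slot 1
505: h=11, h2=2, probe 11,0 -> slot 0
Table: [505, 482, _, _, _, _, _, _, 272, _, _, 467, 12]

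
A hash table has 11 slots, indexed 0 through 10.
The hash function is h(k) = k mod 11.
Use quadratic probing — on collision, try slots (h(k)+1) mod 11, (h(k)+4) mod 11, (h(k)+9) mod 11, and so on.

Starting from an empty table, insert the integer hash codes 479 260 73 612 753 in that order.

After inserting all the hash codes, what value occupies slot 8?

Insert 479: h=6, slot 6 empty -> index 6.
Insert 260: h=7, slot 7 empty -> index 7.
Insert 73: h=7, slot 7 occupied -> index 8.
Insert 612: h=7, slots 7,8 occupied -> index 0.
Insert 753: h=5, slot 5 empty -> index 5.
Table: [612, ., ., ., ., 753, 479, 260, 73, ., .]

73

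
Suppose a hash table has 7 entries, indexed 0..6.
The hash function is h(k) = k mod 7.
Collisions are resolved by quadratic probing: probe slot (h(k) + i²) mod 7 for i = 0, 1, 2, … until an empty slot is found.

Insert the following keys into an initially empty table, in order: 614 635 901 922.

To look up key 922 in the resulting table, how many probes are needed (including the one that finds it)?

4

Insert 614: h=5, slot 5 empty -> index 5.
Insert 635: h=5, slot 5 occupied -> index 6.
Insert 901: h=5, slots 5,6 occupied -> index 2.
Insert 922: h=5, slots 5,6,2 occupied -> index 0.
Table: [922, ∅, 901, ∅, ∅, 614, 635]
Lookup 922: h=5, probe 5,6,2,0 → found at 0.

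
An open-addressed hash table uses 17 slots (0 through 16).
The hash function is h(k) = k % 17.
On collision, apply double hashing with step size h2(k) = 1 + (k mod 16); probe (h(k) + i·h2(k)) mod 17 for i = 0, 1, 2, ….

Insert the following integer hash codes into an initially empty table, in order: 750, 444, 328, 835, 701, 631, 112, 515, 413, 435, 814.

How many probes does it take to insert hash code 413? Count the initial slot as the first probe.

Insert 750: h=2, slot 2 empty -> index 2.
Insert 444: h=2, h2=13, slot 2 occupied -> index 15.
Insert 328: h=5, slot 5 empty -> index 5.
Insert 835: h=2, h2=4, slot 2 occupied -> index 6.
Insert 701: h=4, slot 4 empty -> index 4.
Insert 631: h=2, h2=8, slot 2 occupied -> index 10.
Insert 112: h=10, h2=1, slot 10 occupied -> index 11.
Insert 515: h=5, h2=4, slot 5 occupied -> index 9.
Insert 413: h=5, h2=14, slots 5,2 occupied -> index 16.
Insert 435: h=10, h2=4, slot 10 occupied -> index 14.
Insert 814: h=15, h2=15, slot 15 occupied -> index 13.
Table: [-, -, 750, -, 701, 328, 835, -, -, 515, 631, 112, -, 814, 435, 444, 413]

3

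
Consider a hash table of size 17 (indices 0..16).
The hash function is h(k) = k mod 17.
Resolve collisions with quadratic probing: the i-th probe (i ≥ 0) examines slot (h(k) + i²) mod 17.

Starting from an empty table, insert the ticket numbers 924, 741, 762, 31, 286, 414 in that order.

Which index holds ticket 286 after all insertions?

924: h=6 → slot 6
741: h=10 → slot 10
762: h=14 → slot 14
31: h=14, probe 14,15 → slot 15
286: h=14, probe 14,15,1 → slot 1
414: h=6, probe 6,7 → slot 7
Table: [., 286, ., ., ., ., 924, 414, ., ., 741, ., ., ., 762, 31, .]

1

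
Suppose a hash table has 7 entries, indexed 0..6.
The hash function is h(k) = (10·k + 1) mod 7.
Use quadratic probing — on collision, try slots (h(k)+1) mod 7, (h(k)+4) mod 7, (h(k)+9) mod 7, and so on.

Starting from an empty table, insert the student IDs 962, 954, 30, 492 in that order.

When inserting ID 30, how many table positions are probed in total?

2

962 hashes to 3; slot 3 is free => place at 3.
954 hashes to 0; slot 0 is free => place at 0.
30 hashes to 0; 0 taken => place at 1.
492 hashes to 0; 0,1 taken => place at 4.
Table: [954, 30, ., 962, 492, ., .]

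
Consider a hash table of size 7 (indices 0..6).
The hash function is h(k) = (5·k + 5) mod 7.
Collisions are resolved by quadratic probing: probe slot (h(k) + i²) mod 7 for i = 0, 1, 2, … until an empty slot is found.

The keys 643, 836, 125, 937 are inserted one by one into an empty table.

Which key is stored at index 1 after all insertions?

125

643: h=0 -> slot 0
836: h=6 -> slot 6
125: h=0, probe 0,1 -> slot 1
937: h=0, probe 0,1,4 -> slot 4
Table: [643, 125, -, -, 937, -, 836]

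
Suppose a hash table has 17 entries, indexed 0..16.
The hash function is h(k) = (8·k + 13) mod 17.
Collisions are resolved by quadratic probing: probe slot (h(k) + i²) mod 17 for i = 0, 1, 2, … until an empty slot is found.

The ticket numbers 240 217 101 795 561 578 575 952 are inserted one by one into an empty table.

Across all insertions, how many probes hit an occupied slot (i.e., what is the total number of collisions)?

4

240 hashes to 12; slot 12 is free -> place at 12.
217 hashes to 15; slot 15 is free -> place at 15.
101 hashes to 5; slot 5 is free -> place at 5.
795 hashes to 15; 15 taken -> place at 16.
561 hashes to 13; slot 13 is free -> place at 13.
578 hashes to 13; 13 taken -> place at 14.
575 hashes to 6; slot 6 is free -> place at 6.
952 hashes to 13; 13,14 taken -> place at 0.
Table: [952, —, —, —, —, 101, 575, —, —, —, —, —, 240, 561, 578, 217, 795]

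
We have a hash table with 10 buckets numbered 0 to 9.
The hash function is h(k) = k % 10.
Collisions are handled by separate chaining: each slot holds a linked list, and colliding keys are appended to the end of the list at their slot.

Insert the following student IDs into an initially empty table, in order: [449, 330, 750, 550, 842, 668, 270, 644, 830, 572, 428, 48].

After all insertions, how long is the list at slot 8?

3

Insert 449: h=9, bucket 9 empty → new chain.
Insert 330: h=0, bucket 0 empty → new chain.
Insert 750: h=0, bucket 0 nonempty → append to chain.
Insert 550: h=0, bucket 0 nonempty → append to chain.
Insert 842: h=2, bucket 2 empty → new chain.
Insert 668: h=8, bucket 8 empty → new chain.
Insert 270: h=0, bucket 0 nonempty → append to chain.
Insert 644: h=4, bucket 4 empty → new chain.
Insert 830: h=0, bucket 0 nonempty → append to chain.
Insert 572: h=2, bucket 2 nonempty → append to chain.
Insert 428: h=8, bucket 8 nonempty → append to chain.
Insert 48: h=8, bucket 8 nonempty → append to chain.
Final buckets:
0: 330 -> 750 -> 550 -> 270 -> 830
1: _
2: 842 -> 572
3: _
4: 644
5: _
6: _
7: _
8: 668 -> 428 -> 48
9: 449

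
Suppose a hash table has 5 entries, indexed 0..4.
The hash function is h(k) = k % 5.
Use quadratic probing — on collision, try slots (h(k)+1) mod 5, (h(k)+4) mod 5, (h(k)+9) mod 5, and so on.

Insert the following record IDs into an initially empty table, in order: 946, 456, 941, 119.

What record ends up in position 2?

946 hashes to 1; slot 1 is free -> place at 1.
456 hashes to 1; 1 taken -> place at 2.
941 hashes to 1; 1,2 taken -> place at 0.
119 hashes to 4; slot 4 is free -> place at 4.
Table: [941, 946, 456, -, 119]

456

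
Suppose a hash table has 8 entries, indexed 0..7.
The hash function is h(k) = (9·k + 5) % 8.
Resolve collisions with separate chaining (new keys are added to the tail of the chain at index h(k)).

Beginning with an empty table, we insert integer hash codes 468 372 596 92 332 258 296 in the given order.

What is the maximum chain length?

Insert 468: h=1, bucket 1 empty -> new chain.
Insert 372: h=1, bucket 1 nonempty -> append to chain.
Insert 596: h=1, bucket 1 nonempty -> append to chain.
Insert 92: h=1, bucket 1 nonempty -> append to chain.
Insert 332: h=1, bucket 1 nonempty -> append to chain.
Insert 258: h=7, bucket 7 empty -> new chain.
Insert 296: h=5, bucket 5 empty -> new chain.
Final buckets:
0: -
1: 468 -> 372 -> 596 -> 92 -> 332
2: -
3: -
4: -
5: 296
6: -
7: 258

5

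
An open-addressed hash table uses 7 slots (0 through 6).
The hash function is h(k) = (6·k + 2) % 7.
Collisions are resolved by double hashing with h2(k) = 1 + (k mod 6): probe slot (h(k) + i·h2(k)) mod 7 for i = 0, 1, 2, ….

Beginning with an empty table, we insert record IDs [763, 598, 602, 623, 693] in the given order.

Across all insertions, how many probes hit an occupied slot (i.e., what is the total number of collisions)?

4

763 hashes to 2; slot 2 is free → place at 2.
598 hashes to 6; slot 6 is free → place at 6.
602 hashes to 2, h2=3; 2 taken → place at 5.
623 hashes to 2, h2=6; 2 taken → place at 1.
693 hashes to 2, h2=4; 2,6 taken → place at 3.
Table: [∅, 623, 763, 693, ∅, 602, 598]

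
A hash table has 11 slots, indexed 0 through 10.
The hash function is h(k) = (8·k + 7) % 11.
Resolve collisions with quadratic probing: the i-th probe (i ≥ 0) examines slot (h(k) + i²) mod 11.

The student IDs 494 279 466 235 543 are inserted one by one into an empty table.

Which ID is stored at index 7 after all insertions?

466

Insert 494: h=10, slot 10 empty → index 10.
Insert 279: h=6, slot 6 empty → index 6.
Insert 466: h=6, slot 6 occupied → index 7.
Insert 235: h=6, slots 6,7,10 occupied → index 4.
Insert 543: h=6, slots 6,7,10,4 occupied → index 0.
Table: [543, -, -, -, 235, -, 279, 466, -, -, 494]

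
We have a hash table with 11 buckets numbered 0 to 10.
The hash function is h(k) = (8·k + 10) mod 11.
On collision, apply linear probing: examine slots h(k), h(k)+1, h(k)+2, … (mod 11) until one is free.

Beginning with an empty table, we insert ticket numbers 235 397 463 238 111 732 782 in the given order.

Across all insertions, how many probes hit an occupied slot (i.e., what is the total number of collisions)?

9

235 hashes to 9; slot 9 is free -> place at 9.
397 hashes to 7; slot 7 is free -> place at 7.
463 hashes to 7; 7 taken -> place at 8.
238 hashes to 0; slot 0 is free -> place at 0.
111 hashes to 7; 7,8,9 taken -> place at 10.
732 hashes to 3; slot 3 is free -> place at 3.
782 hashes to 7; 7,8,9,10,0 taken -> place at 1.
Table: [238, 782, -, 732, -, -, -, 397, 463, 235, 111]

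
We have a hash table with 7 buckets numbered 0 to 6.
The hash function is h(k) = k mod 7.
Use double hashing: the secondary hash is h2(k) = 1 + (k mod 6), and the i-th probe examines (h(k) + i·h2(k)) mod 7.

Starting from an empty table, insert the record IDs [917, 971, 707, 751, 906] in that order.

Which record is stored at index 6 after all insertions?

917: h=0 → slot 0
971: h=5 → slot 5
707: h=0, h2=6, probe 0,6 → slot 6
751: h=2 → slot 2
906: h=3 → slot 3
Table: [917, _, 751, 906, _, 971, 707]

707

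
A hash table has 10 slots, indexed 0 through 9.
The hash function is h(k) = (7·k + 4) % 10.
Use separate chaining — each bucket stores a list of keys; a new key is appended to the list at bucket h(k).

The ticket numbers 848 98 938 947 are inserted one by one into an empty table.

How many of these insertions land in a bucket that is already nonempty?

848 → bucket 0
98 → bucket 0 (collision)
938 → bucket 0 (collision)
947 → bucket 3
Final buckets:
0: 848 -> 98 -> 938
1: .
2: .
3: 947
4: .
5: .
6: .
7: .
8: .
9: .

2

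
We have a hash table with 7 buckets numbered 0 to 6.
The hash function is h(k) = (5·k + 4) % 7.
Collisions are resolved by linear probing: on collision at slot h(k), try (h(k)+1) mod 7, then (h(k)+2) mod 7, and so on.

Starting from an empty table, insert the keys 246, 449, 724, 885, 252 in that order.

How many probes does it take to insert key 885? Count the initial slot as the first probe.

2

Insert 246: h=2, slot 2 empty -> index 2.
Insert 449: h=2, slot 2 occupied -> index 3.
Insert 724: h=5, slot 5 empty -> index 5.
Insert 885: h=5, slot 5 occupied -> index 6.
Insert 252: h=4, slot 4 empty -> index 4.
Table: [_, _, 246, 449, 252, 724, 885]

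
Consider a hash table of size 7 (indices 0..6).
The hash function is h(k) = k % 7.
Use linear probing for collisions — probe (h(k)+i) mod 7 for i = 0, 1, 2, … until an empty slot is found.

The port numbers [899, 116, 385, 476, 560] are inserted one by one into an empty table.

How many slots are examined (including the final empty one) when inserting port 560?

899 hashes to 3; slot 3 is free -> place at 3.
116 hashes to 4; slot 4 is free -> place at 4.
385 hashes to 0; slot 0 is free -> place at 0.
476 hashes to 0; 0 taken -> place at 1.
560 hashes to 0; 0,1 taken -> place at 2.
Table: [385, 476, 560, 899, 116, ., .]

3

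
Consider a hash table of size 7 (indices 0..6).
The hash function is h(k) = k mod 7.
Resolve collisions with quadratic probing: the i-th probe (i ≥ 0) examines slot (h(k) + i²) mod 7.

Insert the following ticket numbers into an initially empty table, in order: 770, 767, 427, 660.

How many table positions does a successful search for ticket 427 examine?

770: h=0 => slot 0
767: h=4 => slot 4
427: h=0, probe 0,1 => slot 1
660: h=2 => slot 2
Table: [770, 427, 660, ., 767, ., .]
Lookup 427: h=0, probe 0,1 → found at 1.

2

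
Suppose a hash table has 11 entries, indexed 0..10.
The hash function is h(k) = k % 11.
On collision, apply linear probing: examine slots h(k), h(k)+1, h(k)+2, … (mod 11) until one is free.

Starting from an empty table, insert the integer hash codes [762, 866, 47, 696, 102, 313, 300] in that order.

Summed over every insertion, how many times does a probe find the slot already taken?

14

Insert 762: h=3, slot 3 empty => index 3.
Insert 866: h=8, slot 8 empty => index 8.
Insert 47: h=3, slot 3 occupied => index 4.
Insert 696: h=3, slots 3,4 occupied => index 5.
Insert 102: h=3, slots 3,4,5 occupied => index 6.
Insert 313: h=5, slots 5,6 occupied => index 7.
Insert 300: h=3, slots 3,4,5,6,7,8 occupied => index 9.
Table: [∅, ∅, ∅, 762, 47, 696, 102, 313, 866, 300, ∅]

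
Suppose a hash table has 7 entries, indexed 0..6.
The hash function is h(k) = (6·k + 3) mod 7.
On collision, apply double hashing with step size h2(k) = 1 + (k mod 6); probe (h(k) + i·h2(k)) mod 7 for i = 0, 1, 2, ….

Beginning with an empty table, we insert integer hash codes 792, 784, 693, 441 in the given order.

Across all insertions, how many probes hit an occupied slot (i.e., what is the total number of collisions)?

3

792: h=2 => slot 2
784: h=3 => slot 3
693: h=3, h2=4, probe 3,0 => slot 0
441: h=3, h2=4, probe 3,0,4 => slot 4
Table: [693, ∅, 792, 784, 441, ∅, ∅]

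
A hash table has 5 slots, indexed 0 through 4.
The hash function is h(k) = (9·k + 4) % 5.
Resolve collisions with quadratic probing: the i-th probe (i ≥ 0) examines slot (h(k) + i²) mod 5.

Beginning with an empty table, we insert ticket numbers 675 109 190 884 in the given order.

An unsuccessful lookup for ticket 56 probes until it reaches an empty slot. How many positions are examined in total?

Insert 675: h=4, slot 4 empty -> index 4.
Insert 109: h=0, slot 0 empty -> index 0.
Insert 190: h=4, slots 4,0 occupied -> index 3.
Insert 884: h=0, slot 0 occupied -> index 1.
Table: [109, 884, —, 190, 675]
Lookup 56: h=3, probe 3,4,2 → slot 2 empty, not found.

3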